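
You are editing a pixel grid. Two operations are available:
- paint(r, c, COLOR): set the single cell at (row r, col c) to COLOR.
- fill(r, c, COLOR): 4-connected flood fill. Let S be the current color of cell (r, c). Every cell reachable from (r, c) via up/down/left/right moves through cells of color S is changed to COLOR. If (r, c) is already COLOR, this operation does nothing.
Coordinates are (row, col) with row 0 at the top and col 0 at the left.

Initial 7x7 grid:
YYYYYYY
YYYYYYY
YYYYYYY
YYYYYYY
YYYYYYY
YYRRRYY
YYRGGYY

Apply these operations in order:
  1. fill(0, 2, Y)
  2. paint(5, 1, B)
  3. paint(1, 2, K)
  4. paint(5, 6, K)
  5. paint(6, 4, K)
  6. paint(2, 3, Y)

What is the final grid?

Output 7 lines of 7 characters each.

After op 1 fill(0,2,Y) [0 cells changed]:
YYYYYYY
YYYYYYY
YYYYYYY
YYYYYYY
YYYYYYY
YYRRRYY
YYRGGYY
After op 2 paint(5,1,B):
YYYYYYY
YYYYYYY
YYYYYYY
YYYYYYY
YYYYYYY
YBRRRYY
YYRGGYY
After op 3 paint(1,2,K):
YYYYYYY
YYKYYYY
YYYYYYY
YYYYYYY
YYYYYYY
YBRRRYY
YYRGGYY
After op 4 paint(5,6,K):
YYYYYYY
YYKYYYY
YYYYYYY
YYYYYYY
YYYYYYY
YBRRRYK
YYRGGYY
After op 5 paint(6,4,K):
YYYYYYY
YYKYYYY
YYYYYYY
YYYYYYY
YYYYYYY
YBRRRYK
YYRGKYY
After op 6 paint(2,3,Y):
YYYYYYY
YYKYYYY
YYYYYYY
YYYYYYY
YYYYYYY
YBRRRYK
YYRGKYY

Answer: YYYYYYY
YYKYYYY
YYYYYYY
YYYYYYY
YYYYYYY
YBRRRYK
YYRGKYY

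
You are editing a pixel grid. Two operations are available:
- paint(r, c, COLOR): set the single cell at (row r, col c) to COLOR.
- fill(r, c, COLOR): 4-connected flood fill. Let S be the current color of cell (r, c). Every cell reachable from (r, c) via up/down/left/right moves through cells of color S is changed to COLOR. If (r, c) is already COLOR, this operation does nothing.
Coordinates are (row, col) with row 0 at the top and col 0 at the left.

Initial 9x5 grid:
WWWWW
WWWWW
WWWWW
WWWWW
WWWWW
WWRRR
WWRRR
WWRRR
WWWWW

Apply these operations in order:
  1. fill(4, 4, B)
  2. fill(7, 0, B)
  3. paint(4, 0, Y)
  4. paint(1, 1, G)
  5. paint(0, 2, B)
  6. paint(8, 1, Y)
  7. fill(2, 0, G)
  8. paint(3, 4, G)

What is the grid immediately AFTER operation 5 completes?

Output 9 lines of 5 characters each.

After op 1 fill(4,4,B) [36 cells changed]:
BBBBB
BBBBB
BBBBB
BBBBB
BBBBB
BBRRR
BBRRR
BBRRR
BBBBB
After op 2 fill(7,0,B) [0 cells changed]:
BBBBB
BBBBB
BBBBB
BBBBB
BBBBB
BBRRR
BBRRR
BBRRR
BBBBB
After op 3 paint(4,0,Y):
BBBBB
BBBBB
BBBBB
BBBBB
YBBBB
BBRRR
BBRRR
BBRRR
BBBBB
After op 4 paint(1,1,G):
BBBBB
BGBBB
BBBBB
BBBBB
YBBBB
BBRRR
BBRRR
BBRRR
BBBBB
After op 5 paint(0,2,B):
BBBBB
BGBBB
BBBBB
BBBBB
YBBBB
BBRRR
BBRRR
BBRRR
BBBBB

Answer: BBBBB
BGBBB
BBBBB
BBBBB
YBBBB
BBRRR
BBRRR
BBRRR
BBBBB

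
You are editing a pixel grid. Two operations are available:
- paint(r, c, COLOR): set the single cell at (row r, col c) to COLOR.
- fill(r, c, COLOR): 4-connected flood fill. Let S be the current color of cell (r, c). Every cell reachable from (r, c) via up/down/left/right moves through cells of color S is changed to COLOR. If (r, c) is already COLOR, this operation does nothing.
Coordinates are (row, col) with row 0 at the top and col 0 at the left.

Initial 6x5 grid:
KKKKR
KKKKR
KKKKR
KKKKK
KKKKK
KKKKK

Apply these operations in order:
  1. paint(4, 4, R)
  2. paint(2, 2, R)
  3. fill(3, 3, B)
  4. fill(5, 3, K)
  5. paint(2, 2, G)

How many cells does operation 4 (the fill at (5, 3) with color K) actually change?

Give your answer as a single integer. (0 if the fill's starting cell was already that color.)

Answer: 25

Derivation:
After op 1 paint(4,4,R):
KKKKR
KKKKR
KKKKR
KKKKK
KKKKR
KKKKK
After op 2 paint(2,2,R):
KKKKR
KKKKR
KKRKR
KKKKK
KKKKR
KKKKK
After op 3 fill(3,3,B) [25 cells changed]:
BBBBR
BBBBR
BBRBR
BBBBB
BBBBR
BBBBB
After op 4 fill(5,3,K) [25 cells changed]:
KKKKR
KKKKR
KKRKR
KKKKK
KKKKR
KKKKK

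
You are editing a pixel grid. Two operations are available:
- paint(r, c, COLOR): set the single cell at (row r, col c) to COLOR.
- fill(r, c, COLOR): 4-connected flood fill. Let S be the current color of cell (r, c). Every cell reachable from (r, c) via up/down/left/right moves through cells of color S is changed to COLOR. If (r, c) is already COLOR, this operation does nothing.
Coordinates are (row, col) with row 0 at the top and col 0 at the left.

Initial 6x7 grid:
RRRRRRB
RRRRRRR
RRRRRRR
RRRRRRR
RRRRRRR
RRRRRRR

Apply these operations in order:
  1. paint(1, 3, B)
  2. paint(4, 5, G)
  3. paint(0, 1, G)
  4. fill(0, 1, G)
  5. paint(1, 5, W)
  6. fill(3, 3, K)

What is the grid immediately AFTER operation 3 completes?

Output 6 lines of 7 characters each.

After op 1 paint(1,3,B):
RRRRRRB
RRRBRRR
RRRRRRR
RRRRRRR
RRRRRRR
RRRRRRR
After op 2 paint(4,5,G):
RRRRRRB
RRRBRRR
RRRRRRR
RRRRRRR
RRRRRGR
RRRRRRR
After op 3 paint(0,1,G):
RGRRRRB
RRRBRRR
RRRRRRR
RRRRRRR
RRRRRGR
RRRRRRR

Answer: RGRRRRB
RRRBRRR
RRRRRRR
RRRRRRR
RRRRRGR
RRRRRRR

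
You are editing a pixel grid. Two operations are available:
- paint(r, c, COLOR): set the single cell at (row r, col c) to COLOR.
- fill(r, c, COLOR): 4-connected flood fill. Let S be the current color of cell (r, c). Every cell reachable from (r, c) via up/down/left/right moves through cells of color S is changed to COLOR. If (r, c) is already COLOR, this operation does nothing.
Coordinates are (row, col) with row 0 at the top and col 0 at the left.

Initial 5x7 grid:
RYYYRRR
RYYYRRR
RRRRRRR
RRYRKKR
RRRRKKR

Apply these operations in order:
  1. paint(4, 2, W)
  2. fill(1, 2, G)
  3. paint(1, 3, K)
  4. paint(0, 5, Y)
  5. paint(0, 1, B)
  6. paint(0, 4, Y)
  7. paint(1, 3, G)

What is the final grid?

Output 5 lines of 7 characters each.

Answer: RBGGYYR
RGGGRRR
RRRRRRR
RRYRKKR
RRWRKKR

Derivation:
After op 1 paint(4,2,W):
RYYYRRR
RYYYRRR
RRRRRRR
RRYRKKR
RRWRKKR
After op 2 fill(1,2,G) [6 cells changed]:
RGGGRRR
RGGGRRR
RRRRRRR
RRYRKKR
RRWRKKR
After op 3 paint(1,3,K):
RGGGRRR
RGGKRRR
RRRRRRR
RRYRKKR
RRWRKKR
After op 4 paint(0,5,Y):
RGGGRYR
RGGKRRR
RRRRRRR
RRYRKKR
RRWRKKR
After op 5 paint(0,1,B):
RBGGRYR
RGGKRRR
RRRRRRR
RRYRKKR
RRWRKKR
After op 6 paint(0,4,Y):
RBGGYYR
RGGKRRR
RRRRRRR
RRYRKKR
RRWRKKR
After op 7 paint(1,3,G):
RBGGYYR
RGGGRRR
RRRRRRR
RRYRKKR
RRWRKKR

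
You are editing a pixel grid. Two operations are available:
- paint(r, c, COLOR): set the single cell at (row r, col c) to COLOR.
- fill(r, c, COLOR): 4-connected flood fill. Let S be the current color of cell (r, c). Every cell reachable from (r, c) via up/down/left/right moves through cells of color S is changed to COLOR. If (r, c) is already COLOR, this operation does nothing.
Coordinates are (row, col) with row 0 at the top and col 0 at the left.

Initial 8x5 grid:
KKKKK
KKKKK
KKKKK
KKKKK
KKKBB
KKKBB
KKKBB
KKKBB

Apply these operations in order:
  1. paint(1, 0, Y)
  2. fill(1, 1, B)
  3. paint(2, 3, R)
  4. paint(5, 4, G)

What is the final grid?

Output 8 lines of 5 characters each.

After op 1 paint(1,0,Y):
KKKKK
YKKKK
KKKKK
KKKKK
KKKBB
KKKBB
KKKBB
KKKBB
After op 2 fill(1,1,B) [31 cells changed]:
BBBBB
YBBBB
BBBBB
BBBBB
BBBBB
BBBBB
BBBBB
BBBBB
After op 3 paint(2,3,R):
BBBBB
YBBBB
BBBRB
BBBBB
BBBBB
BBBBB
BBBBB
BBBBB
After op 4 paint(5,4,G):
BBBBB
YBBBB
BBBRB
BBBBB
BBBBB
BBBBG
BBBBB
BBBBB

Answer: BBBBB
YBBBB
BBBRB
BBBBB
BBBBB
BBBBG
BBBBB
BBBBB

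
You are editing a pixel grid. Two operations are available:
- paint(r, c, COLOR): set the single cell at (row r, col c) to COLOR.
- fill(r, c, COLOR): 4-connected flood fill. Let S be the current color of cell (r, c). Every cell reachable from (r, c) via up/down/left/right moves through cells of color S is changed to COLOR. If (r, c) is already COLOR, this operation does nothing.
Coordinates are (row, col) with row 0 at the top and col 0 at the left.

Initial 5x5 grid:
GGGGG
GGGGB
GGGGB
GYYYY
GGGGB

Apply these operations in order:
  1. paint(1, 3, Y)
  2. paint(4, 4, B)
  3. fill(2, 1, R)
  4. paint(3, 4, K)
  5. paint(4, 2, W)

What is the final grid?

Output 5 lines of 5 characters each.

After op 1 paint(1,3,Y):
GGGGG
GGGYB
GGGGB
GYYYY
GGGGB
After op 2 paint(4,4,B):
GGGGG
GGGYB
GGGGB
GYYYY
GGGGB
After op 3 fill(2,1,R) [17 cells changed]:
RRRRR
RRRYB
RRRRB
RYYYY
RRRRB
After op 4 paint(3,4,K):
RRRRR
RRRYB
RRRRB
RYYYK
RRRRB
After op 5 paint(4,2,W):
RRRRR
RRRYB
RRRRB
RYYYK
RRWRB

Answer: RRRRR
RRRYB
RRRRB
RYYYK
RRWRB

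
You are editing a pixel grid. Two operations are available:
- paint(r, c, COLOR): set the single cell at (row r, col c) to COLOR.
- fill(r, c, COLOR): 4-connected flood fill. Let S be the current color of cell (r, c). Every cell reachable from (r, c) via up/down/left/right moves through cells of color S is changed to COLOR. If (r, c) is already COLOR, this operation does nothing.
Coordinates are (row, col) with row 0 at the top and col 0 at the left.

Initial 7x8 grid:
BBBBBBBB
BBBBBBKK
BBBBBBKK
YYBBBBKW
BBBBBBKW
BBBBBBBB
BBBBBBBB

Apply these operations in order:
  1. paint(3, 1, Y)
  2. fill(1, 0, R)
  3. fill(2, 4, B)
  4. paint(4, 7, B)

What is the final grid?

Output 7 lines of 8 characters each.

After op 1 paint(3,1,Y):
BBBBBBBB
BBBBBBKK
BBBBBBKK
YYBBBBKW
BBBBBBKW
BBBBBBBB
BBBBBBBB
After op 2 fill(1,0,R) [46 cells changed]:
RRRRRRRR
RRRRRRKK
RRRRRRKK
YYRRRRKW
RRRRRRKW
RRRRRRRR
RRRRRRRR
After op 3 fill(2,4,B) [46 cells changed]:
BBBBBBBB
BBBBBBKK
BBBBBBKK
YYBBBBKW
BBBBBBKW
BBBBBBBB
BBBBBBBB
After op 4 paint(4,7,B):
BBBBBBBB
BBBBBBKK
BBBBBBKK
YYBBBBKW
BBBBBBKB
BBBBBBBB
BBBBBBBB

Answer: BBBBBBBB
BBBBBBKK
BBBBBBKK
YYBBBBKW
BBBBBBKB
BBBBBBBB
BBBBBBBB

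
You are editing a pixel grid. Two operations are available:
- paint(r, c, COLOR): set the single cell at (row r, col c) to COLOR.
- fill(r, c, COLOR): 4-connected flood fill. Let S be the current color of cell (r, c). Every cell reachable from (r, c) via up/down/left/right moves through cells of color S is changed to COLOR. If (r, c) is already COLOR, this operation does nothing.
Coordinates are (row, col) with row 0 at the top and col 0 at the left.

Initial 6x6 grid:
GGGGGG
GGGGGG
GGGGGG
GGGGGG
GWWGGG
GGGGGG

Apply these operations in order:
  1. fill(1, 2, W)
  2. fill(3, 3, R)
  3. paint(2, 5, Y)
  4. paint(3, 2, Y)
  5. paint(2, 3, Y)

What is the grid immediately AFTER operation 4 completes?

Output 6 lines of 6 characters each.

Answer: RRRRRR
RRRRRR
RRRRRY
RRYRRR
RRRRRR
RRRRRR

Derivation:
After op 1 fill(1,2,W) [34 cells changed]:
WWWWWW
WWWWWW
WWWWWW
WWWWWW
WWWWWW
WWWWWW
After op 2 fill(3,3,R) [36 cells changed]:
RRRRRR
RRRRRR
RRRRRR
RRRRRR
RRRRRR
RRRRRR
After op 3 paint(2,5,Y):
RRRRRR
RRRRRR
RRRRRY
RRRRRR
RRRRRR
RRRRRR
After op 4 paint(3,2,Y):
RRRRRR
RRRRRR
RRRRRY
RRYRRR
RRRRRR
RRRRRR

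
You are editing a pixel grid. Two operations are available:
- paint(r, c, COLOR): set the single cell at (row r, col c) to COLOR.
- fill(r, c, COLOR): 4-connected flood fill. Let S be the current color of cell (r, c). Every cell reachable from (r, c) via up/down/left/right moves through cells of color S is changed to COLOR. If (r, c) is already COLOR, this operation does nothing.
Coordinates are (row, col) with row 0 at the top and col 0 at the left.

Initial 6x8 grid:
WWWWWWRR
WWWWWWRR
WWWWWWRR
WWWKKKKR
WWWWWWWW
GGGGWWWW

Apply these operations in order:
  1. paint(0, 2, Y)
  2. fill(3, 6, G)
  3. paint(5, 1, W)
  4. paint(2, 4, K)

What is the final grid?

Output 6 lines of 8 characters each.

After op 1 paint(0,2,Y):
WWYWWWRR
WWWWWWRR
WWWWWWRR
WWWKKKKR
WWWWWWWW
GGGGWWWW
After op 2 fill(3,6,G) [4 cells changed]:
WWYWWWRR
WWWWWWRR
WWWWWWRR
WWWGGGGR
WWWWWWWW
GGGGWWWW
After op 3 paint(5,1,W):
WWYWWWRR
WWWWWWRR
WWWWWWRR
WWWGGGGR
WWWWWWWW
GWGGWWWW
After op 4 paint(2,4,K):
WWYWWWRR
WWWWWWRR
WWWWKWRR
WWWGGGGR
WWWWWWWW
GWGGWWWW

Answer: WWYWWWRR
WWWWWWRR
WWWWKWRR
WWWGGGGR
WWWWWWWW
GWGGWWWW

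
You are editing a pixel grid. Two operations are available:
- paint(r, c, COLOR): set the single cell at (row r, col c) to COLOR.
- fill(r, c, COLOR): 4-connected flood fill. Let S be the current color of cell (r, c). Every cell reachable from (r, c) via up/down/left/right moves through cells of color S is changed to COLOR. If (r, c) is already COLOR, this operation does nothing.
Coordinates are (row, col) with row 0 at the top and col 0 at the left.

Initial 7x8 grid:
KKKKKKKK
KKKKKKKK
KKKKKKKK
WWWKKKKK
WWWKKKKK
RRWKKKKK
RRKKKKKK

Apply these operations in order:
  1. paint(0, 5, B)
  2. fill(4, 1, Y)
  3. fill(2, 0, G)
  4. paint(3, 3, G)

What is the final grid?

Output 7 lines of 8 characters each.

Answer: GGGGGBGG
GGGGGGGG
GGGGGGGG
YYYGGGGG
YYYGGGGG
RRYGGGGG
RRGGGGGG

Derivation:
After op 1 paint(0,5,B):
KKKKKBKK
KKKKKKKK
KKKKKKKK
WWWKKKKK
WWWKKKKK
RRWKKKKK
RRKKKKKK
After op 2 fill(4,1,Y) [7 cells changed]:
KKKKKBKK
KKKKKKKK
KKKKKKKK
YYYKKKKK
YYYKKKKK
RRYKKKKK
RRKKKKKK
After op 3 fill(2,0,G) [44 cells changed]:
GGGGGBGG
GGGGGGGG
GGGGGGGG
YYYGGGGG
YYYGGGGG
RRYGGGGG
RRGGGGGG
After op 4 paint(3,3,G):
GGGGGBGG
GGGGGGGG
GGGGGGGG
YYYGGGGG
YYYGGGGG
RRYGGGGG
RRGGGGGG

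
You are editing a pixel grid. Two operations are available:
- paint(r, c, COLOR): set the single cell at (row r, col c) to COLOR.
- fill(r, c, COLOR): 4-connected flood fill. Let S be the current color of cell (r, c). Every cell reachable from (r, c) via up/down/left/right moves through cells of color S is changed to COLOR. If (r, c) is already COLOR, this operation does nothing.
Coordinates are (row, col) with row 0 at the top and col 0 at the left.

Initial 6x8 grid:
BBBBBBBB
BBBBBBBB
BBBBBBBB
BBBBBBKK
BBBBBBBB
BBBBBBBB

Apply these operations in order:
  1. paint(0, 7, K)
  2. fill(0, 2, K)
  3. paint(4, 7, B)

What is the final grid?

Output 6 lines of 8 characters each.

After op 1 paint(0,7,K):
BBBBBBBK
BBBBBBBB
BBBBBBBB
BBBBBBKK
BBBBBBBB
BBBBBBBB
After op 2 fill(0,2,K) [45 cells changed]:
KKKKKKKK
KKKKKKKK
KKKKKKKK
KKKKKKKK
KKKKKKKK
KKKKKKKK
After op 3 paint(4,7,B):
KKKKKKKK
KKKKKKKK
KKKKKKKK
KKKKKKKK
KKKKKKKB
KKKKKKKK

Answer: KKKKKKKK
KKKKKKKK
KKKKKKKK
KKKKKKKK
KKKKKKKB
KKKKKKKK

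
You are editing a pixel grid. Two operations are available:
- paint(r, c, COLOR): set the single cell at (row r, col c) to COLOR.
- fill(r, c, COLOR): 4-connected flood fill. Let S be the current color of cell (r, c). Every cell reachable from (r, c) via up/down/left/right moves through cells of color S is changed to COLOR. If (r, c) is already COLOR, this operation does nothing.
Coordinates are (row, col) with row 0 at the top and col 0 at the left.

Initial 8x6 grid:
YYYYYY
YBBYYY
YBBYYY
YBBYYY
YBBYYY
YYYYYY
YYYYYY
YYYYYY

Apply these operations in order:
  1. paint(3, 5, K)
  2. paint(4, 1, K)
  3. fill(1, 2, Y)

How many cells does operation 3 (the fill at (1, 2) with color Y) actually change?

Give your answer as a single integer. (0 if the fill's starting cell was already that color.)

After op 1 paint(3,5,K):
YYYYYY
YBBYYY
YBBYYY
YBBYYK
YBBYYY
YYYYYY
YYYYYY
YYYYYY
After op 2 paint(4,1,K):
YYYYYY
YBBYYY
YBBYYY
YBBYYK
YKBYYY
YYYYYY
YYYYYY
YYYYYY
After op 3 fill(1,2,Y) [7 cells changed]:
YYYYYY
YYYYYY
YYYYYY
YYYYYK
YKYYYY
YYYYYY
YYYYYY
YYYYYY

Answer: 7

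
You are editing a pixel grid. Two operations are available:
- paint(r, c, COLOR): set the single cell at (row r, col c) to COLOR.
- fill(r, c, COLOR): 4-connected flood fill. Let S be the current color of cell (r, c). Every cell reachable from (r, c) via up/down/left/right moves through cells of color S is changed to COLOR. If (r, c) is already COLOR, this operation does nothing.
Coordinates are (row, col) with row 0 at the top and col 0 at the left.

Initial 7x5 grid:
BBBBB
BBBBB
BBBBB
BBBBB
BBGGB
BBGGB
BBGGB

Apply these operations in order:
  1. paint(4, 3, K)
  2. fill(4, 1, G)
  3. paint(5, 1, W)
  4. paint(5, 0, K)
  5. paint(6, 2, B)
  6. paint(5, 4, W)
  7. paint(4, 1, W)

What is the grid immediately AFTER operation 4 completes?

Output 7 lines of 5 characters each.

After op 1 paint(4,3,K):
BBBBB
BBBBB
BBBBB
BBBBB
BBGKB
BBGGB
BBGGB
After op 2 fill(4,1,G) [29 cells changed]:
GGGGG
GGGGG
GGGGG
GGGGG
GGGKG
GGGGG
GGGGG
After op 3 paint(5,1,W):
GGGGG
GGGGG
GGGGG
GGGGG
GGGKG
GWGGG
GGGGG
After op 4 paint(5,0,K):
GGGGG
GGGGG
GGGGG
GGGGG
GGGKG
KWGGG
GGGGG

Answer: GGGGG
GGGGG
GGGGG
GGGGG
GGGKG
KWGGG
GGGGG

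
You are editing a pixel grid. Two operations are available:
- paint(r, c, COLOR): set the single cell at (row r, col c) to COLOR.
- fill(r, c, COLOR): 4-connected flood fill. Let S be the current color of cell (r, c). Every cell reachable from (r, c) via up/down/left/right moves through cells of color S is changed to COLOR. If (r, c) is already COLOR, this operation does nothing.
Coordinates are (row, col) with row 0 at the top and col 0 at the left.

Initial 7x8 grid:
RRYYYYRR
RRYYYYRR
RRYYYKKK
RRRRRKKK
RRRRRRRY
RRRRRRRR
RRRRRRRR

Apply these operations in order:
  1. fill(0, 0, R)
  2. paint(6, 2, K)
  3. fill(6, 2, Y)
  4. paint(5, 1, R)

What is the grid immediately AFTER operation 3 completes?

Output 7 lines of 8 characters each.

After op 1 fill(0,0,R) [0 cells changed]:
RRYYYYRR
RRYYYYRR
RRYYYKKK
RRRRRKKK
RRRRRRRY
RRRRRRRR
RRRRRRRR
After op 2 paint(6,2,K):
RRYYYYRR
RRYYYYRR
RRYYYKKK
RRRRRKKK
RRRRRRRY
RRRRRRRR
RRKRRRRR
After op 3 fill(6,2,Y) [1 cells changed]:
RRYYYYRR
RRYYYYRR
RRYYYKKK
RRRRRKKK
RRRRRRRY
RRRRRRRR
RRYRRRRR

Answer: RRYYYYRR
RRYYYYRR
RRYYYKKK
RRRRRKKK
RRRRRRRY
RRRRRRRR
RRYRRRRR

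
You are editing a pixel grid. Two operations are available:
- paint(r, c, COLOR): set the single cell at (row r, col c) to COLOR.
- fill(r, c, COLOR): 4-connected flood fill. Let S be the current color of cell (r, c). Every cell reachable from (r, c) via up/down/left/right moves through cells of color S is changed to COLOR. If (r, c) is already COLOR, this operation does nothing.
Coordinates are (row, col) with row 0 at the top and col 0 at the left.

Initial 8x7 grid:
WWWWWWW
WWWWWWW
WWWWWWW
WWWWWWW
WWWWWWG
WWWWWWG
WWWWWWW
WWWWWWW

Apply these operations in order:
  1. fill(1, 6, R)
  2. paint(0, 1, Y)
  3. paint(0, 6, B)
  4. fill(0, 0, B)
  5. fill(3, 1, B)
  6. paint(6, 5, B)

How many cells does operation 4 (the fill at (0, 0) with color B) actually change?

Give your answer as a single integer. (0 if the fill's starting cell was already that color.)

Answer: 52

Derivation:
After op 1 fill(1,6,R) [54 cells changed]:
RRRRRRR
RRRRRRR
RRRRRRR
RRRRRRR
RRRRRRG
RRRRRRG
RRRRRRR
RRRRRRR
After op 2 paint(0,1,Y):
RYRRRRR
RRRRRRR
RRRRRRR
RRRRRRR
RRRRRRG
RRRRRRG
RRRRRRR
RRRRRRR
After op 3 paint(0,6,B):
RYRRRRB
RRRRRRR
RRRRRRR
RRRRRRR
RRRRRRG
RRRRRRG
RRRRRRR
RRRRRRR
After op 4 fill(0,0,B) [52 cells changed]:
BYBBBBB
BBBBBBB
BBBBBBB
BBBBBBB
BBBBBBG
BBBBBBG
BBBBBBB
BBBBBBB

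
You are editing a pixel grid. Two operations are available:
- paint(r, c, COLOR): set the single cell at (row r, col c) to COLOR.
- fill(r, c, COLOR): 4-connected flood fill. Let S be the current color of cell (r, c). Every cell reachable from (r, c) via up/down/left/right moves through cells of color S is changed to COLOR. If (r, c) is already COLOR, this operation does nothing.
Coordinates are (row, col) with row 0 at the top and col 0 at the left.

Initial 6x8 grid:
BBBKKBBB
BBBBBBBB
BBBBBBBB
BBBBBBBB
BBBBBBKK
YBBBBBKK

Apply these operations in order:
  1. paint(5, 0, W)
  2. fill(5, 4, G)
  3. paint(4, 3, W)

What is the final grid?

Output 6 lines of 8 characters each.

Answer: GGGKKGGG
GGGGGGGG
GGGGGGGG
GGGGGGGG
GGGWGGKK
WGGGGGKK

Derivation:
After op 1 paint(5,0,W):
BBBKKBBB
BBBBBBBB
BBBBBBBB
BBBBBBBB
BBBBBBKK
WBBBBBKK
After op 2 fill(5,4,G) [41 cells changed]:
GGGKKGGG
GGGGGGGG
GGGGGGGG
GGGGGGGG
GGGGGGKK
WGGGGGKK
After op 3 paint(4,3,W):
GGGKKGGG
GGGGGGGG
GGGGGGGG
GGGGGGGG
GGGWGGKK
WGGGGGKK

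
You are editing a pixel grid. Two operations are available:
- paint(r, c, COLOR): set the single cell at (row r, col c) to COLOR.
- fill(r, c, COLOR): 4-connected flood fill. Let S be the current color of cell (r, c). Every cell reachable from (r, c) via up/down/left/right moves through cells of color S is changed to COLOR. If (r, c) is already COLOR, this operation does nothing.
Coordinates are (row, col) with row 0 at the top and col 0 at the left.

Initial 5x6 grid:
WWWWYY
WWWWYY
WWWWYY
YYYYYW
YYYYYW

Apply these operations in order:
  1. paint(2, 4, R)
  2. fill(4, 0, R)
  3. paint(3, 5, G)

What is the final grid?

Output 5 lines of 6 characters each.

Answer: WWWWYY
WWWWYY
WWWWRY
RRRRRG
RRRRRW

Derivation:
After op 1 paint(2,4,R):
WWWWYY
WWWWYY
WWWWRY
YYYYYW
YYYYYW
After op 2 fill(4,0,R) [10 cells changed]:
WWWWYY
WWWWYY
WWWWRY
RRRRRW
RRRRRW
After op 3 paint(3,5,G):
WWWWYY
WWWWYY
WWWWRY
RRRRRG
RRRRRW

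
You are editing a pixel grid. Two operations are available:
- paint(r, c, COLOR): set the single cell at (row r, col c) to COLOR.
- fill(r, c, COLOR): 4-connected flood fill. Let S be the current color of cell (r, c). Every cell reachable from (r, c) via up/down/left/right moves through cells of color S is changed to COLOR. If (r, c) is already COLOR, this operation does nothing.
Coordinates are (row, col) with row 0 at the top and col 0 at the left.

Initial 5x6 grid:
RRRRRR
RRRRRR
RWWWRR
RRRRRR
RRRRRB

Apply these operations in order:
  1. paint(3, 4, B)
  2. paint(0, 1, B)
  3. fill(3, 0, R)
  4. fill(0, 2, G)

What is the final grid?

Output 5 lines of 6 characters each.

After op 1 paint(3,4,B):
RRRRRR
RRRRRR
RWWWRR
RRRRBR
RRRRRB
After op 2 paint(0,1,B):
RBRRRR
RRRRRR
RWWWRR
RRRRBR
RRRRRB
After op 3 fill(3,0,R) [0 cells changed]:
RBRRRR
RRRRRR
RWWWRR
RRRRBR
RRRRRB
After op 4 fill(0,2,G) [24 cells changed]:
GBGGGG
GGGGGG
GWWWGG
GGGGBG
GGGGGB

Answer: GBGGGG
GGGGGG
GWWWGG
GGGGBG
GGGGGB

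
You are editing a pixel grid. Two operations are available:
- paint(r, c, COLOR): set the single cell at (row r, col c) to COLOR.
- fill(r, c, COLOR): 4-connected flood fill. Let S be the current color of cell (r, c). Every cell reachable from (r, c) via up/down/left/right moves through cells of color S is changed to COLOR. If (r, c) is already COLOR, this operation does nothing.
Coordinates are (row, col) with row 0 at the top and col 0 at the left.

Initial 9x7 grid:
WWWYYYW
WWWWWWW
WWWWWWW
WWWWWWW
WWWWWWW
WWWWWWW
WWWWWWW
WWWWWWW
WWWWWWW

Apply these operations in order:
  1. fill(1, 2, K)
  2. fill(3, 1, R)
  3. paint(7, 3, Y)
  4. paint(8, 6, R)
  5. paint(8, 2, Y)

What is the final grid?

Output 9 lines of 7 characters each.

After op 1 fill(1,2,K) [60 cells changed]:
KKKYYYK
KKKKKKK
KKKKKKK
KKKKKKK
KKKKKKK
KKKKKKK
KKKKKKK
KKKKKKK
KKKKKKK
After op 2 fill(3,1,R) [60 cells changed]:
RRRYYYR
RRRRRRR
RRRRRRR
RRRRRRR
RRRRRRR
RRRRRRR
RRRRRRR
RRRRRRR
RRRRRRR
After op 3 paint(7,3,Y):
RRRYYYR
RRRRRRR
RRRRRRR
RRRRRRR
RRRRRRR
RRRRRRR
RRRRRRR
RRRYRRR
RRRRRRR
After op 4 paint(8,6,R):
RRRYYYR
RRRRRRR
RRRRRRR
RRRRRRR
RRRRRRR
RRRRRRR
RRRRRRR
RRRYRRR
RRRRRRR
After op 5 paint(8,2,Y):
RRRYYYR
RRRRRRR
RRRRRRR
RRRRRRR
RRRRRRR
RRRRRRR
RRRRRRR
RRRYRRR
RRYRRRR

Answer: RRRYYYR
RRRRRRR
RRRRRRR
RRRRRRR
RRRRRRR
RRRRRRR
RRRRRRR
RRRYRRR
RRYRRRR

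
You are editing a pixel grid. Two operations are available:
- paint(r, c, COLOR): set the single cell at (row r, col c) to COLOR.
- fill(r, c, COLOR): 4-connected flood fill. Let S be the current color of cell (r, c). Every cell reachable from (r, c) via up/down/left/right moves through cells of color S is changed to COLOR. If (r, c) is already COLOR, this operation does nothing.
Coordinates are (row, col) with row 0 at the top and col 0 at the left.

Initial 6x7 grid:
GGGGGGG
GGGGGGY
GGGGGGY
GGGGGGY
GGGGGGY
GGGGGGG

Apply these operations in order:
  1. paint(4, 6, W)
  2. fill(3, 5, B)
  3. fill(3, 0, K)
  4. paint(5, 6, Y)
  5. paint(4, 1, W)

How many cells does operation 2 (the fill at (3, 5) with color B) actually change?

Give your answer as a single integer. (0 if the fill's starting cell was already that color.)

After op 1 paint(4,6,W):
GGGGGGG
GGGGGGY
GGGGGGY
GGGGGGY
GGGGGGW
GGGGGGG
After op 2 fill(3,5,B) [38 cells changed]:
BBBBBBB
BBBBBBY
BBBBBBY
BBBBBBY
BBBBBBW
BBBBBBB

Answer: 38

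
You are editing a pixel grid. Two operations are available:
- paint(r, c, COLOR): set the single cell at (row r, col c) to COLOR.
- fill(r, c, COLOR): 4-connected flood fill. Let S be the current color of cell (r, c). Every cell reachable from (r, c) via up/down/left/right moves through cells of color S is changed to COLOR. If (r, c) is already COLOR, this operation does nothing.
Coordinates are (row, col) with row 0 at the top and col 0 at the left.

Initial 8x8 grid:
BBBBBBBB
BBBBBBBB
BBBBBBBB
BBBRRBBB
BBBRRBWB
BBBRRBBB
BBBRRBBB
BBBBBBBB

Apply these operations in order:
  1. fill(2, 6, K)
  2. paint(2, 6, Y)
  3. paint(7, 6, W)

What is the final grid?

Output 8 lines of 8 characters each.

After op 1 fill(2,6,K) [55 cells changed]:
KKKKKKKK
KKKKKKKK
KKKKKKKK
KKKRRKKK
KKKRRKWK
KKKRRKKK
KKKRRKKK
KKKKKKKK
After op 2 paint(2,6,Y):
KKKKKKKK
KKKKKKKK
KKKKKKYK
KKKRRKKK
KKKRRKWK
KKKRRKKK
KKKRRKKK
KKKKKKKK
After op 3 paint(7,6,W):
KKKKKKKK
KKKKKKKK
KKKKKKYK
KKKRRKKK
KKKRRKWK
KKKRRKKK
KKKRRKKK
KKKKKKWK

Answer: KKKKKKKK
KKKKKKKK
KKKKKKYK
KKKRRKKK
KKKRRKWK
KKKRRKKK
KKKRRKKK
KKKKKKWK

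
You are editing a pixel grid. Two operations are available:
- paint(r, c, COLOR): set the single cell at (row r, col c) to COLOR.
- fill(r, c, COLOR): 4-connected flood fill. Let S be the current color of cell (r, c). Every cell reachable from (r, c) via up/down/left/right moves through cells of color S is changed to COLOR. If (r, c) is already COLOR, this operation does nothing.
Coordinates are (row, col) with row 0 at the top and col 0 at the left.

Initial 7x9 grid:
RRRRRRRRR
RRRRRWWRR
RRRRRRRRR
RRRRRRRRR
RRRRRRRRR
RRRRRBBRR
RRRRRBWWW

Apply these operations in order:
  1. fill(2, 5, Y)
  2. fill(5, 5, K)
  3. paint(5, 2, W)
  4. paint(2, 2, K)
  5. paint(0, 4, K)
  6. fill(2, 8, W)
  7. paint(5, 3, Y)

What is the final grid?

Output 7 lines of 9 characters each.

After op 1 fill(2,5,Y) [55 cells changed]:
YYYYYYYYY
YYYYYWWYY
YYYYYYYYY
YYYYYYYYY
YYYYYYYYY
YYYYYBBYY
YYYYYBWWW
After op 2 fill(5,5,K) [3 cells changed]:
YYYYYYYYY
YYYYYWWYY
YYYYYYYYY
YYYYYYYYY
YYYYYYYYY
YYYYYKKYY
YYYYYKWWW
After op 3 paint(5,2,W):
YYYYYYYYY
YYYYYWWYY
YYYYYYYYY
YYYYYYYYY
YYYYYYYYY
YYWYYKKYY
YYYYYKWWW
After op 4 paint(2,2,K):
YYYYYYYYY
YYYYYWWYY
YYKYYYYYY
YYYYYYYYY
YYYYYYYYY
YYWYYKKYY
YYYYYKWWW
After op 5 paint(0,4,K):
YYYYKYYYY
YYYYYWWYY
YYKYYYYYY
YYYYYYYYY
YYYYYYYYY
YYWYYKKYY
YYYYYKWWW
After op 6 fill(2,8,W) [52 cells changed]:
WWWWKWWWW
WWWWWWWWW
WWKWWWWWW
WWWWWWWWW
WWWWWWWWW
WWWWWKKWW
WWWWWKWWW
After op 7 paint(5,3,Y):
WWWWKWWWW
WWWWWWWWW
WWKWWWWWW
WWWWWWWWW
WWWWWWWWW
WWWYWKKWW
WWWWWKWWW

Answer: WWWWKWWWW
WWWWWWWWW
WWKWWWWWW
WWWWWWWWW
WWWWWWWWW
WWWYWKKWW
WWWWWKWWW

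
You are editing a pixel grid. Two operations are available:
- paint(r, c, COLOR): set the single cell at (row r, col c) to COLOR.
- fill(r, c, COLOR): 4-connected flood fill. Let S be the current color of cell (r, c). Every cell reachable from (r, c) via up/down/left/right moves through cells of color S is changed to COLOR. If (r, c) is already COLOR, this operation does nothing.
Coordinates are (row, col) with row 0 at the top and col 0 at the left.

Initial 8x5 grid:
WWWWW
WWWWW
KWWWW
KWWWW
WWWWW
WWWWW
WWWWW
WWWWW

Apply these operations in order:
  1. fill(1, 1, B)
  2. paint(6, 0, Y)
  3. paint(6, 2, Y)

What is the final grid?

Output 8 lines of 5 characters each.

Answer: BBBBB
BBBBB
KBBBB
KBBBB
BBBBB
BBBBB
YBYBB
BBBBB

Derivation:
After op 1 fill(1,1,B) [38 cells changed]:
BBBBB
BBBBB
KBBBB
KBBBB
BBBBB
BBBBB
BBBBB
BBBBB
After op 2 paint(6,0,Y):
BBBBB
BBBBB
KBBBB
KBBBB
BBBBB
BBBBB
YBBBB
BBBBB
After op 3 paint(6,2,Y):
BBBBB
BBBBB
KBBBB
KBBBB
BBBBB
BBBBB
YBYBB
BBBBB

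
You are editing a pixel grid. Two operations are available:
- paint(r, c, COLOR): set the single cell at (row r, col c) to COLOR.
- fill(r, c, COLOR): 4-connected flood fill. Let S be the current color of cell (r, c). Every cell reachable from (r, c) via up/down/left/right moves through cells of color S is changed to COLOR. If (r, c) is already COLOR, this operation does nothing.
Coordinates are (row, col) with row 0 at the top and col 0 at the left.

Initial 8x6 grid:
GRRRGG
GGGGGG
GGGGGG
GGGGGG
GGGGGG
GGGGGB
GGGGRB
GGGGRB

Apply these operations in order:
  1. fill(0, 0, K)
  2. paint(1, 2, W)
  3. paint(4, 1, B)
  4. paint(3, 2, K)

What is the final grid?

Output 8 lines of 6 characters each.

After op 1 fill(0,0,K) [40 cells changed]:
KRRRKK
KKKKKK
KKKKKK
KKKKKK
KKKKKK
KKKKKB
KKKKRB
KKKKRB
After op 2 paint(1,2,W):
KRRRKK
KKWKKK
KKKKKK
KKKKKK
KKKKKK
KKKKKB
KKKKRB
KKKKRB
After op 3 paint(4,1,B):
KRRRKK
KKWKKK
KKKKKK
KKKKKK
KBKKKK
KKKKKB
KKKKRB
KKKKRB
After op 4 paint(3,2,K):
KRRRKK
KKWKKK
KKKKKK
KKKKKK
KBKKKK
KKKKKB
KKKKRB
KKKKRB

Answer: KRRRKK
KKWKKK
KKKKKK
KKKKKK
KBKKKK
KKKKKB
KKKKRB
KKKKRB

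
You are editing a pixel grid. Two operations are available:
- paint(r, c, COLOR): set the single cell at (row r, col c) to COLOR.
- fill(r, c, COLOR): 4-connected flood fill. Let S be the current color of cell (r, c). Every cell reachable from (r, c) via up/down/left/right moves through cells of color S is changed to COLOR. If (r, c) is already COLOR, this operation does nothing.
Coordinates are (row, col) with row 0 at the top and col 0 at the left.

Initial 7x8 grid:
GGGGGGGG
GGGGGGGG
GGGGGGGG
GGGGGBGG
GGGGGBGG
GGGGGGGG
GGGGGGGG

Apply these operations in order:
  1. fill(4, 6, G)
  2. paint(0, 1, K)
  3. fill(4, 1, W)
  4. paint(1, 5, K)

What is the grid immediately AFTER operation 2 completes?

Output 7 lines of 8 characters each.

After op 1 fill(4,6,G) [0 cells changed]:
GGGGGGGG
GGGGGGGG
GGGGGGGG
GGGGGBGG
GGGGGBGG
GGGGGGGG
GGGGGGGG
After op 2 paint(0,1,K):
GKGGGGGG
GGGGGGGG
GGGGGGGG
GGGGGBGG
GGGGGBGG
GGGGGGGG
GGGGGGGG

Answer: GKGGGGGG
GGGGGGGG
GGGGGGGG
GGGGGBGG
GGGGGBGG
GGGGGGGG
GGGGGGGG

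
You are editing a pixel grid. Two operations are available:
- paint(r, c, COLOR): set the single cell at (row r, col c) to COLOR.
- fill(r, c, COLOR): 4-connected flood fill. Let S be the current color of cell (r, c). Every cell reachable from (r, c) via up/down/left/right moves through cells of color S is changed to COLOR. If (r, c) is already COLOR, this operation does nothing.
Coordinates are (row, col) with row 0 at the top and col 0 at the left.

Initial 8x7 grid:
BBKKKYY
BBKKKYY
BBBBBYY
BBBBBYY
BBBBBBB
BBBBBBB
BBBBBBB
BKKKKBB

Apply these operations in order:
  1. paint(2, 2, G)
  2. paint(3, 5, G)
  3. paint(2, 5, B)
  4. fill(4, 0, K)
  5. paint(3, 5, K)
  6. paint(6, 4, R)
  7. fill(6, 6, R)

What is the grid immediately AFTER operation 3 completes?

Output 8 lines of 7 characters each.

Answer: BBKKKYY
BBKKKYY
BBGBBBY
BBBBBGY
BBBBBBB
BBBBBBB
BBBBBBB
BKKKKBB

Derivation:
After op 1 paint(2,2,G):
BBKKKYY
BBKKKYY
BBGBBYY
BBBBBYY
BBBBBBB
BBBBBBB
BBBBBBB
BKKKKBB
After op 2 paint(3,5,G):
BBKKKYY
BBKKKYY
BBGBBYY
BBBBBGY
BBBBBBB
BBBBBBB
BBBBBBB
BKKKKBB
After op 3 paint(2,5,B):
BBKKKYY
BBKKKYY
BBGBBBY
BBBBBGY
BBBBBBB
BBBBBBB
BBBBBBB
BKKKKBB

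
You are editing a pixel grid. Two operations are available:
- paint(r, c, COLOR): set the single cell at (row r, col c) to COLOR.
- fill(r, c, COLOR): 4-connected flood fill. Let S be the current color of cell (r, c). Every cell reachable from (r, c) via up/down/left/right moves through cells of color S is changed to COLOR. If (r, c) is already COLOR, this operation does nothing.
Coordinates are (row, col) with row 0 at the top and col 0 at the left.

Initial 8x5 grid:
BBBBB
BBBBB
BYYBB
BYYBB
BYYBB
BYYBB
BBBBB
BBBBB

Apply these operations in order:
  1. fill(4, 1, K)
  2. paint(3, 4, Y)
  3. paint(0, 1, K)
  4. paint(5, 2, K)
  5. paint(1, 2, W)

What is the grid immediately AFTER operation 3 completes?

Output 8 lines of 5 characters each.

After op 1 fill(4,1,K) [8 cells changed]:
BBBBB
BBBBB
BKKBB
BKKBB
BKKBB
BKKBB
BBBBB
BBBBB
After op 2 paint(3,4,Y):
BBBBB
BBBBB
BKKBB
BKKBY
BKKBB
BKKBB
BBBBB
BBBBB
After op 3 paint(0,1,K):
BKBBB
BBBBB
BKKBB
BKKBY
BKKBB
BKKBB
BBBBB
BBBBB

Answer: BKBBB
BBBBB
BKKBB
BKKBY
BKKBB
BKKBB
BBBBB
BBBBB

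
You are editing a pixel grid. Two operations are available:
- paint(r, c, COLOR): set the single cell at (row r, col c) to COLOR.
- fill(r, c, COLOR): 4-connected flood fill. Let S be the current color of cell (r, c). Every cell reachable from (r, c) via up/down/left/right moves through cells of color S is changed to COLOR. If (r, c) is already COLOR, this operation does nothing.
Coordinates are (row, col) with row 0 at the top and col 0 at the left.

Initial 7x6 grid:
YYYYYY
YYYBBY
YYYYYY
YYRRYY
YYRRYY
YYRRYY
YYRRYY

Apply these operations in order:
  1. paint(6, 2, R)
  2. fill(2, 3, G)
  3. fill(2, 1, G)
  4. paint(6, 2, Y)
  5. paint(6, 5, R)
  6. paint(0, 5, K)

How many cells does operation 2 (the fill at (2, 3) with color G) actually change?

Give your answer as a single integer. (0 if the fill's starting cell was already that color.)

After op 1 paint(6,2,R):
YYYYYY
YYYBBY
YYYYYY
YYRRYY
YYRRYY
YYRRYY
YYRRYY
After op 2 fill(2,3,G) [32 cells changed]:
GGGGGG
GGGBBG
GGGGGG
GGRRGG
GGRRGG
GGRRGG
GGRRGG

Answer: 32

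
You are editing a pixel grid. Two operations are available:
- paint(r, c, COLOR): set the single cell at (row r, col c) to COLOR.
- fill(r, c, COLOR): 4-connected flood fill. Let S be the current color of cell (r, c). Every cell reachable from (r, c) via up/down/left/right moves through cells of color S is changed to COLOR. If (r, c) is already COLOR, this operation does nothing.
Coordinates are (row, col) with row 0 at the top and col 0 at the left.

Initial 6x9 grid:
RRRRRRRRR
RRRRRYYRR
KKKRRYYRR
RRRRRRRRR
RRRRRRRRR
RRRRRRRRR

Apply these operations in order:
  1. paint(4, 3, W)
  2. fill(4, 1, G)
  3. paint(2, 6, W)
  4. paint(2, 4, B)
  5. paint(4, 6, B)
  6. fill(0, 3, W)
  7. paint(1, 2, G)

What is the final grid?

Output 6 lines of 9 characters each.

After op 1 paint(4,3,W):
RRRRRRRRR
RRRRRYYRR
KKKRRYYRR
RRRRRRRRR
RRRWRRRRR
RRRRRRRRR
After op 2 fill(4,1,G) [46 cells changed]:
GGGGGGGGG
GGGGGYYGG
KKKGGYYGG
GGGGGGGGG
GGGWGGGGG
GGGGGGGGG
After op 3 paint(2,6,W):
GGGGGGGGG
GGGGGYYGG
KKKGGYWGG
GGGGGGGGG
GGGWGGGGG
GGGGGGGGG
After op 4 paint(2,4,B):
GGGGGGGGG
GGGGGYYGG
KKKGBYWGG
GGGGGGGGG
GGGWGGGGG
GGGGGGGGG
After op 5 paint(4,6,B):
GGGGGGGGG
GGGGGYYGG
KKKGBYWGG
GGGGGGGGG
GGGWGGBGG
GGGGGGGGG
After op 6 fill(0,3,W) [44 cells changed]:
WWWWWWWWW
WWWWWYYWW
KKKWBYWWW
WWWWWWWWW
WWWWWWBWW
WWWWWWWWW
After op 7 paint(1,2,G):
WWWWWWWWW
WWGWWYYWW
KKKWBYWWW
WWWWWWWWW
WWWWWWBWW
WWWWWWWWW

Answer: WWWWWWWWW
WWGWWYYWW
KKKWBYWWW
WWWWWWWWW
WWWWWWBWW
WWWWWWWWW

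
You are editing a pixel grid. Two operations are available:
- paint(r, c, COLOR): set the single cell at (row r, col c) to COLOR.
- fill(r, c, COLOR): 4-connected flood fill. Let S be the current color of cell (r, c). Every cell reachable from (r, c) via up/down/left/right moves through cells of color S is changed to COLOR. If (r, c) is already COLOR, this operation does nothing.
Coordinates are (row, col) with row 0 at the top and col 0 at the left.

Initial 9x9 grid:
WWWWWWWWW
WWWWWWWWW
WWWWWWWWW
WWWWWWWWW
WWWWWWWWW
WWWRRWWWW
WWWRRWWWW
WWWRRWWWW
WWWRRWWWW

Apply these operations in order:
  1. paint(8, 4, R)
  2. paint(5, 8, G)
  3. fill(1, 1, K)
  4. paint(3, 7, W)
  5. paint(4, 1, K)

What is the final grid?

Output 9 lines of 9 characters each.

After op 1 paint(8,4,R):
WWWWWWWWW
WWWWWWWWW
WWWWWWWWW
WWWWWWWWW
WWWWWWWWW
WWWRRWWWW
WWWRRWWWW
WWWRRWWWW
WWWRRWWWW
After op 2 paint(5,8,G):
WWWWWWWWW
WWWWWWWWW
WWWWWWWWW
WWWWWWWWW
WWWWWWWWW
WWWRRWWWG
WWWRRWWWW
WWWRRWWWW
WWWRRWWWW
After op 3 fill(1,1,K) [72 cells changed]:
KKKKKKKKK
KKKKKKKKK
KKKKKKKKK
KKKKKKKKK
KKKKKKKKK
KKKRRKKKG
KKKRRKKKK
KKKRRKKKK
KKKRRKKKK
After op 4 paint(3,7,W):
KKKKKKKKK
KKKKKKKKK
KKKKKKKKK
KKKKKKKWK
KKKKKKKKK
KKKRRKKKG
KKKRRKKKK
KKKRRKKKK
KKKRRKKKK
After op 5 paint(4,1,K):
KKKKKKKKK
KKKKKKKKK
KKKKKKKKK
KKKKKKKWK
KKKKKKKKK
KKKRRKKKG
KKKRRKKKK
KKKRRKKKK
KKKRRKKKK

Answer: KKKKKKKKK
KKKKKKKKK
KKKKKKKKK
KKKKKKKWK
KKKKKKKKK
KKKRRKKKG
KKKRRKKKK
KKKRRKKKK
KKKRRKKKK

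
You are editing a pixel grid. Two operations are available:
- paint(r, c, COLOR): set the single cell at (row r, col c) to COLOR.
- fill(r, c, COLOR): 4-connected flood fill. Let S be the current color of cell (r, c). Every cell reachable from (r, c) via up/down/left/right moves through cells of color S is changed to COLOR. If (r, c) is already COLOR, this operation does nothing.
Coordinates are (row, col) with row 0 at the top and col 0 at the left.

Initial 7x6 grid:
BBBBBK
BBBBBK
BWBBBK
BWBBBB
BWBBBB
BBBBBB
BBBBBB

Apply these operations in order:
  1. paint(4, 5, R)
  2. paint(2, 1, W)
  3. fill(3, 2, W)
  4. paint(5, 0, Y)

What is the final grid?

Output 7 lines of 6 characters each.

After op 1 paint(4,5,R):
BBBBBK
BBBBBK
BWBBBK
BWBBBB
BWBBBR
BBBBBB
BBBBBB
After op 2 paint(2,1,W):
BBBBBK
BBBBBK
BWBBBK
BWBBBB
BWBBBR
BBBBBB
BBBBBB
After op 3 fill(3,2,W) [35 cells changed]:
WWWWWK
WWWWWK
WWWWWK
WWWWWW
WWWWWR
WWWWWW
WWWWWW
After op 4 paint(5,0,Y):
WWWWWK
WWWWWK
WWWWWK
WWWWWW
WWWWWR
YWWWWW
WWWWWW

Answer: WWWWWK
WWWWWK
WWWWWK
WWWWWW
WWWWWR
YWWWWW
WWWWWW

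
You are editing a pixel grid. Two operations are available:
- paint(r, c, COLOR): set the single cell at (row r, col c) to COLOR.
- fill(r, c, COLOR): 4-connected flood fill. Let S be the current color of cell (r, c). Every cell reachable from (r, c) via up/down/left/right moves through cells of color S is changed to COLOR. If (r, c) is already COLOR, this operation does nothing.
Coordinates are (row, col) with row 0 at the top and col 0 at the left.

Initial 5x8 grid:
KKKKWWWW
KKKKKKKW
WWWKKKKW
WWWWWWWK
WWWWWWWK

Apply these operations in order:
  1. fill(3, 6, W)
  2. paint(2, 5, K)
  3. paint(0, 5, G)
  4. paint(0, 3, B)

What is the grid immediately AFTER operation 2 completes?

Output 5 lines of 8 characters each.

After op 1 fill(3,6,W) [0 cells changed]:
KKKKWWWW
KKKKKKKW
WWWKKKKW
WWWWWWWK
WWWWWWWK
After op 2 paint(2,5,K):
KKKKWWWW
KKKKKKKW
WWWKKKKW
WWWWWWWK
WWWWWWWK

Answer: KKKKWWWW
KKKKKKKW
WWWKKKKW
WWWWWWWK
WWWWWWWK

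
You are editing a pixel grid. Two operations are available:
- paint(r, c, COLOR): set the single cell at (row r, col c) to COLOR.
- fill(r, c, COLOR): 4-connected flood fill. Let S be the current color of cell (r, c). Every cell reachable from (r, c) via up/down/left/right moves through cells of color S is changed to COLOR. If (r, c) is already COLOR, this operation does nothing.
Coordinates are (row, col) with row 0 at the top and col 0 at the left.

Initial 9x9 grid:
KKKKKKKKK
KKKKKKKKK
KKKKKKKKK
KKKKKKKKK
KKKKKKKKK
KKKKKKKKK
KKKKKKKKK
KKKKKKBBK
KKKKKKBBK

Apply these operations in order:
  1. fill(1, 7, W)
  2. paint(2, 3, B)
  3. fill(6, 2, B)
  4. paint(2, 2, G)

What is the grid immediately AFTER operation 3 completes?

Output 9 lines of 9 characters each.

After op 1 fill(1,7,W) [77 cells changed]:
WWWWWWWWW
WWWWWWWWW
WWWWWWWWW
WWWWWWWWW
WWWWWWWWW
WWWWWWWWW
WWWWWWWWW
WWWWWWBBW
WWWWWWBBW
After op 2 paint(2,3,B):
WWWWWWWWW
WWWWWWWWW
WWWBWWWWW
WWWWWWWWW
WWWWWWWWW
WWWWWWWWW
WWWWWWWWW
WWWWWWBBW
WWWWWWBBW
After op 3 fill(6,2,B) [76 cells changed]:
BBBBBBBBB
BBBBBBBBB
BBBBBBBBB
BBBBBBBBB
BBBBBBBBB
BBBBBBBBB
BBBBBBBBB
BBBBBBBBB
BBBBBBBBB

Answer: BBBBBBBBB
BBBBBBBBB
BBBBBBBBB
BBBBBBBBB
BBBBBBBBB
BBBBBBBBB
BBBBBBBBB
BBBBBBBBB
BBBBBBBBB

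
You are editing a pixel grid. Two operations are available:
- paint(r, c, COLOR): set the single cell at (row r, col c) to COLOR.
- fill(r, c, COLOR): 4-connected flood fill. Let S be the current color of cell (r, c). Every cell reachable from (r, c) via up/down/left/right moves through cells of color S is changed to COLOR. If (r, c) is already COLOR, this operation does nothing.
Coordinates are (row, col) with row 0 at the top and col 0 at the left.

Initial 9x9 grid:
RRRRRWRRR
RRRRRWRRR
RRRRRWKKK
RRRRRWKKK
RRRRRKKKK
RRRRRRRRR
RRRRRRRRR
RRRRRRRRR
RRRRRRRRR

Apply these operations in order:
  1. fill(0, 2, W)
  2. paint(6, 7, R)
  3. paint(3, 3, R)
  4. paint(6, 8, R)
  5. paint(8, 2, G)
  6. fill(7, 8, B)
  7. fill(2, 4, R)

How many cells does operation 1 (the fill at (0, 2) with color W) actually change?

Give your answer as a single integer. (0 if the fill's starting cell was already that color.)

Answer: 61

Derivation:
After op 1 fill(0,2,W) [61 cells changed]:
WWWWWWRRR
WWWWWWRRR
WWWWWWKKK
WWWWWWKKK
WWWWWKKKK
WWWWWWWWW
WWWWWWWWW
WWWWWWWWW
WWWWWWWWW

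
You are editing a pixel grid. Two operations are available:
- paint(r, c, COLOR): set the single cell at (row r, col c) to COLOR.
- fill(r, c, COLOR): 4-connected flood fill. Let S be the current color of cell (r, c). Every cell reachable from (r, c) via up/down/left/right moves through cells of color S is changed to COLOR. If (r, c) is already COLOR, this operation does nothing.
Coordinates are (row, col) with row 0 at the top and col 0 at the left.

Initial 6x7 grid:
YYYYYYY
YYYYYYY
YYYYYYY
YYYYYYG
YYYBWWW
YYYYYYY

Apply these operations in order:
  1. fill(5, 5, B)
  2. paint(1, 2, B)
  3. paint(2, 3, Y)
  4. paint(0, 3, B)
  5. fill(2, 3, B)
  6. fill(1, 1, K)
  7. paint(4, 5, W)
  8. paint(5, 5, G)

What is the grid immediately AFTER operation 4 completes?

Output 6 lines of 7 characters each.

After op 1 fill(5,5,B) [37 cells changed]:
BBBBBBB
BBBBBBB
BBBBBBB
BBBBBBG
BBBBWWW
BBBBBBB
After op 2 paint(1,2,B):
BBBBBBB
BBBBBBB
BBBBBBB
BBBBBBG
BBBBWWW
BBBBBBB
After op 3 paint(2,3,Y):
BBBBBBB
BBBBBBB
BBBYBBB
BBBBBBG
BBBBWWW
BBBBBBB
After op 4 paint(0,3,B):
BBBBBBB
BBBBBBB
BBBYBBB
BBBBBBG
BBBBWWW
BBBBBBB

Answer: BBBBBBB
BBBBBBB
BBBYBBB
BBBBBBG
BBBBWWW
BBBBBBB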